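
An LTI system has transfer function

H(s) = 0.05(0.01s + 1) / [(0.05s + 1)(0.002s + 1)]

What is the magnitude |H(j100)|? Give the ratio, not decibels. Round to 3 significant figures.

At ω = 100 rad/s:
zero (1 + j100·0.01) = 1 + j1 → |·| ≈ 1.4142, ∠ ≈ 45.00°
pole (1 + j100·0.05) = 1 + j5 → |·| ≈ 5.099, ∠ ≈ 78.69°
pole (1 + j100·0.002) = 1 + j0.2 → |·| ≈ 1.0198, ∠ ≈ 11.31°
|H| = 0.05 · 1.4142 / (5.099 · 1.0198) ≈ 0.013598

0.0136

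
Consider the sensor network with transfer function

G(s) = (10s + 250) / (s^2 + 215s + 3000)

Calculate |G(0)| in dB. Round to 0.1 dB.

-21.6 dB

G(0) = 250 / 3000 ≈ 0.083333
20 log₁₀(0.083333) ≈ -21.58 dB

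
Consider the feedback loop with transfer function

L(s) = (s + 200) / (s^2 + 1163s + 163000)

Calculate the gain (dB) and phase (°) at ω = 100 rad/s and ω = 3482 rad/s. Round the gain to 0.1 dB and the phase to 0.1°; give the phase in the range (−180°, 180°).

Substitute s = j100:
Numerator: (j100) + 200 = 200 + j100
Denominator: (j100)^2 + 1163(j100) + 163000 = 153000 + j116300
|N| = √(200² + 100²) ≈ 223.61, ∠N ≈ 26.57°
|D| = √(153000² + 116300²) ≈ 1.9218e+05, ∠D ≈ 37.24°
|L| = 223.61 / 1.9218e+05 ≈ 0.0011635
Gain = 20 log₁₀(0.0011635) ≈ -58.68 dB
∠L = 26.57° − 37.24° = -10.67°

Substitute s = j3482:
Numerator: (j3482) + 200 = 200 + j3482
Denominator: (j3482)^2 + 1163(j3482) + 163000 = -11961324 + j4049566
|N| = √(200² + 3482²) ≈ 3487.7, ∠N ≈ 86.71°
|D| = √(11961324² + 4049566²) ≈ 1.2628e+07, ∠D ≈ 161.30°
|L| = 3487.7 / 1.2628e+07 ≈ 0.00027619
Gain = 20 log₁₀(0.00027619) ≈ -71.18 dB
∠L = 86.71° − 161.30° = -74.59°

ω = 100: -58.7 dB, -10.7°; ω = 3482: -71.2 dB, -74.6°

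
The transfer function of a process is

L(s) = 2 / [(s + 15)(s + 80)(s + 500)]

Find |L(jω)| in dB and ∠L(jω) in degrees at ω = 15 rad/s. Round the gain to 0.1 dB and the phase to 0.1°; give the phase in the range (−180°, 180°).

At s = jω = j15:
pole (s+15): 15 + j15 → |·| = √(15²+15²) = √450 ≈ 21.213, ∠ = arctan(15/15) ≈ 45.00°
pole (s+80): 80 + j15 → |·| = √(80²+15²) = √6625 ≈ 81.394, ∠ = arctan(15/80) ≈ 10.62°
pole (s+500): 500 + j15 → |·| = √(500²+15²) = √250225 ≈ 500.22, ∠ = arctan(15/500) ≈ 1.72°
|L| = 2 / 8.6369e+05 ≈ 2.3156e-06
Gain = 20 log₁₀(2.3156e-06) ≈ -112.71 dB
∠L = 0.00° − 57.34° = -57.34°

-112.7 dB, -57.3°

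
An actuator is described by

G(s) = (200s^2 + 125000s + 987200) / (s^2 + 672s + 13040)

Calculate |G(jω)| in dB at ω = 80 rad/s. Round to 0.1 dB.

45.3 dB

Substitute s = j80:
Numerator: 200(j80)^2 + 125000(j80) + 987200 = -292800 + j10000000
Denominator: (j80)^2 + 672(j80) + 13040 = 6640 + j53760
|N| = √(292800² + 10000000²) ≈ 1.0004e+07, ∠N ≈ 91.68°
|D| = √(6640² + 53760²) ≈ 54169, ∠D ≈ 82.96°
|G| = 1.0004e+07 / 54169 ≈ 184.68
Gain = 20 log₁₀(184.68) ≈ 45.33 dB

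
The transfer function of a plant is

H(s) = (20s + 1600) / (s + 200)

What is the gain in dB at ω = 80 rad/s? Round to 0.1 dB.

20.4 dB

Substitute s = j80:
Numerator: 20(j80) + 1600 = 1600 + j1600
Denominator: (j80) + 200 = 200 + j80
|N| = √(1600² + 1600²) ≈ 2262.7, ∠N ≈ 45.00°
|D| = √(200² + 80²) ≈ 215.41, ∠D ≈ 21.80°
|H| = 2262.7 / 215.41 ≈ 10.504
Gain = 20 log₁₀(10.504) ≈ 20.43 dB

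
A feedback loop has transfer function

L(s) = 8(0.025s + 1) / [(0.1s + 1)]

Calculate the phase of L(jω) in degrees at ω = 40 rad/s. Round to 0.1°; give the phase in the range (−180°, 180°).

At ω = 40 rad/s:
zero (1 + j40·0.025) = 1 + j1 → |·| ≈ 1.4142, ∠ ≈ 45.00°
pole (1 + j40·0.1) = 1 + j4 → |·| ≈ 4.1231, ∠ ≈ 75.96°
∠L = (45.00°) − (75.96°) = -30.96°

-31.0°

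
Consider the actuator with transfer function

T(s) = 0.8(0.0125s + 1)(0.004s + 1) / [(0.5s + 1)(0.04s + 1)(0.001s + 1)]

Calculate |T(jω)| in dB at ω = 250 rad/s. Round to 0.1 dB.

-50.9 dB

At ω = 250 rad/s:
zero (1 + j250·0.0125) = 1 + j3.125 → |·| ≈ 3.2811, ∠ ≈ 72.26°
zero (1 + j250·0.004) = 1 + j1 → |·| ≈ 1.4142, ∠ ≈ 45.00°
pole (1 + j250·0.5) = 1 + j125 → |·| ≈ 125, ∠ ≈ 89.54°
pole (1 + j250·0.04) = 1 + j10 → |·| ≈ 10.05, ∠ ≈ 84.29°
pole (1 + j250·0.001) = 1 + j0.25 → |·| ≈ 1.0308, ∠ ≈ 14.04°
|T| = 0.8 · 3.2811 · 1.4142 / (125 · 10.05 · 1.0308) ≈ 0.0028666
Gain = 20 log₁₀(0.0028666) ≈ -50.85 dB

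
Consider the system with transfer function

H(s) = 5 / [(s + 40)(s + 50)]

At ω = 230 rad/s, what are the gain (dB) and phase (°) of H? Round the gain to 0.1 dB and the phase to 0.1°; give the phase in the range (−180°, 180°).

-80.8 dB, -157.9°

At s = jω = j230:
pole (s+40): 40 + j230 → |·| = √(40²+230²) = √54500 ≈ 233.45, ∠ = arctan(230/40) ≈ 80.13°
pole (s+50): 50 + j230 → |·| = √(50²+230²) = √55400 ≈ 235.37, ∠ = arctan(230/50) ≈ 77.74°
|H| = 5 / 54947 ≈ 9.0997e-05
Gain = 20 log₁₀(9.0997e-05) ≈ -80.82 dB
∠H = 0.00° − 157.87° = -157.87°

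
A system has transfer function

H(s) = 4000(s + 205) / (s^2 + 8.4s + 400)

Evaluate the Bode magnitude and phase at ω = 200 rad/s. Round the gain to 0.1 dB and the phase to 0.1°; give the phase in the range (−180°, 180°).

At s = jω = j200:
zero (s+205): 205 + j200 → |·| = √(205²+200²) = √82025 ≈ 286.4, ∠ = arctan(200/205) ≈ 44.29°
quadratic: (j200)² + 8.4·j200 + 400 = -39600 + j1680 → |·| ≈ 39636, ∠ ≈ 177.57°
|H| = 4000 · 286.4 / 39636 ≈ 28.903
Gain = 20 log₁₀(28.903) ≈ 29.22 dB
∠H = 44.29° − 177.57° = -133.28°

29.2 dB, -133.3°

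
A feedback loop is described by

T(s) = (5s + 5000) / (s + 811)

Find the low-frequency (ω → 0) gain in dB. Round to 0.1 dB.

15.8 dB

T(0) = 5000 / 811 ≈ 6.1652
20 log₁₀(6.1652) ≈ 15.80 dB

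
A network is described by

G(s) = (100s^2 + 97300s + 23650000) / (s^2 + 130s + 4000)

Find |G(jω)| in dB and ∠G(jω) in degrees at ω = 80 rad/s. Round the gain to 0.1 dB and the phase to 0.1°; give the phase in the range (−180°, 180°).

67.1 dB, -84.3°

Substitute s = j80:
Numerator: 100(j80)^2 + 97300(j80) + 23650000 = 23010000 + j7784000
Denominator: (j80)^2 + 130(j80) + 4000 = -2400 + j10400
|N| = √(23010000² + 7784000²) ≈ 2.4291e+07, ∠N ≈ 18.69°
|D| = √(2400² + 10400²) ≈ 10673, ∠D ≈ 102.99°
|G| = 2.4291e+07 / 10673 ≈ 2275.9
Gain = 20 log₁₀(2275.9) ≈ 67.14 dB
∠G = 18.69° − 102.99° = -84.30°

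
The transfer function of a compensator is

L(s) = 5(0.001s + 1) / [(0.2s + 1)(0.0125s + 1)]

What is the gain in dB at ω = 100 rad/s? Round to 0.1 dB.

-16.1 dB

At ω = 100 rad/s:
zero (1 + j100·0.001) = 1 + j0.1 → |·| ≈ 1.005, ∠ ≈ 5.71°
pole (1 + j100·0.2) = 1 + j20 → |·| ≈ 20.025, ∠ ≈ 87.14°
pole (1 + j100·0.0125) = 1 + j1.25 → |·| ≈ 1.6008, ∠ ≈ 51.34°
|L| = 5 · 1.005 / (20.025 · 1.6008) ≈ 0.15676
Gain = 20 log₁₀(0.15676) ≈ -16.10 dB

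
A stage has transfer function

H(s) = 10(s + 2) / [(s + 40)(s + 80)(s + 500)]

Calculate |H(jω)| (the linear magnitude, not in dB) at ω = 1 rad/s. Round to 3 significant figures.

1.40e-05

At s = jω = j1:
zero (s+2): 2 + j1 → |·| = √(2²+1²) = √5 ≈ 2.2361, ∠ = arctan(1/2) ≈ 26.57°
pole (s+40): 40 + j1 → |·| = √(40²+1²) = √1601 ≈ 40.012, ∠ = arctan(1/40) ≈ 1.43°
pole (s+80): 80 + j1 → |·| = √(80²+1²) = √6401 ≈ 80.006, ∠ = arctan(1/80) ≈ 0.72°
pole (s+500): 500 + j1 → |·| = √(500²+1²) = √250001 ≈ 500, ∠ = arctan(1/500) ≈ 0.11°
|H| = 10 · 2.2361 / 1.6006e+06 ≈ 1.397e-05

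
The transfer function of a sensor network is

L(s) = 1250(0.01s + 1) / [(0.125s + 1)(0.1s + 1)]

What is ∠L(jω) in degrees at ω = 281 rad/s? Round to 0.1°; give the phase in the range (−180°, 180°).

At ω = 281 rad/s:
zero (1 + j281·0.01) = 1 + j2.81 → |·| ≈ 2.9826, ∠ ≈ 70.41°
pole (1 + j281·0.125) = 1 + j35.125 → |·| ≈ 35.139, ∠ ≈ 88.37°
pole (1 + j281·0.1) = 1 + j28.1 → |·| ≈ 28.118, ∠ ≈ 87.96°
∠L = (70.41°) − (88.37° + 87.96°) = -105.92°

-105.9°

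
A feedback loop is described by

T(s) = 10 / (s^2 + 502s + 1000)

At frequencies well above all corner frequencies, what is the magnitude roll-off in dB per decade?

Each pole contributes −20 dB/decade at high frequency; each zero contributes +20 dB/decade.
Net: 0 zero(s) − 2 pole(s) → -40 dB/decade.

-40 dB/decade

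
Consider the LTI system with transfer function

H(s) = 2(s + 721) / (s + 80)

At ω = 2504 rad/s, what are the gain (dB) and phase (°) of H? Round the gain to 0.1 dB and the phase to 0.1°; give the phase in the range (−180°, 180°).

6.4 dB, -14.2°

At s = jω = j2504:
zero (s+721): 721 + j2504 → |·| = √(721²+2504²) = √6789857 ≈ 2605.7, ∠ = arctan(2504/721) ≈ 73.94°
pole (s+80): 80 + j2504 → |·| = √(80²+2504²) = √6276416 ≈ 2505.3, ∠ = arctan(2504/80) ≈ 88.17°
|H| = 2 · 2605.7 / 2505.3 ≈ 2.0802
Gain = 20 log₁₀(2.0802) ≈ 6.36 dB
∠H = 73.94° − 88.17° = -14.23°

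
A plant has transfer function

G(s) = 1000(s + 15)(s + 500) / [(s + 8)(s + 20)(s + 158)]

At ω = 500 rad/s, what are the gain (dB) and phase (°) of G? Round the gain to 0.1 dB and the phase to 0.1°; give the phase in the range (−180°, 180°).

At s = jω = j500:
zero (s+15): 15 + j500 → |·| = √(15²+500²) = √250225 ≈ 500.22, ∠ = arctan(500/15) ≈ 88.28°
zero (s+500): 500 + j500 → |·| = √(500²+500²) = √500000 ≈ 707.11, ∠ = arctan(500/500) ≈ 45.00°
pole (s+8): 8 + j500 → |·| = √(8²+500²) = √250064 ≈ 500.06, ∠ = arctan(500/8) ≈ 89.08°
pole (s+20): 20 + j500 → |·| = √(20²+500²) = √250400 ≈ 500.4, ∠ = arctan(500/20) ≈ 87.71°
pole (s+158): 158 + j500 → |·| = √(158²+500²) = √274964 ≈ 524.37, ∠ = arctan(500/158) ≈ 72.46°
|G| = 1000 · 3.5371e+05 / 1.3121e+08 ≈ 2.6958
Gain = 20 log₁₀(2.6958) ≈ 8.61 dB
∠G = 133.28° − 249.25° = -115.97°

8.6 dB, -116.0°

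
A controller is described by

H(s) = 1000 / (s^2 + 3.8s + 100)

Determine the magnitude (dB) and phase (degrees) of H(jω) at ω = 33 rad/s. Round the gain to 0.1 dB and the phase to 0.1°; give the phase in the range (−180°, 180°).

At s = jω = j33:
quadratic: (j33)² + 3.8·j33 + 100 = -989 + j125.4 → |·| ≈ 996.92, ∠ ≈ 172.77°
|H| = 1000 / 996.92 ≈ 1.0031
Gain = 20 log₁₀(1.0031) ≈ 0.03 dB
∠H = 0.00° − 172.77° = -172.77°

0.0 dB, -172.8°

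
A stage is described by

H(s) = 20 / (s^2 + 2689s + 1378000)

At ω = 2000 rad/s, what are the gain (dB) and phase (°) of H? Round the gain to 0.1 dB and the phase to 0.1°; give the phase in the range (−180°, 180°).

-109.5 dB, -116.0°

Substitute s = j2000:
Numerator: 20 = 20 + j0
Denominator: (j2000)^2 + 2689(j2000) + 1378000 = -2622000 + j5378000
|N| = √(20² + 0²) ≈ 20, ∠N ≈ 0.00°
|D| = √(2622000² + 5378000²) ≈ 5.9831e+06, ∠D ≈ 115.99°
|H| = 20 / 5.9831e+06 ≈ 3.3427e-06
Gain = 20 log₁₀(3.3427e-06) ≈ -109.52 dB
∠H = 0.00° − 115.99° = -115.99°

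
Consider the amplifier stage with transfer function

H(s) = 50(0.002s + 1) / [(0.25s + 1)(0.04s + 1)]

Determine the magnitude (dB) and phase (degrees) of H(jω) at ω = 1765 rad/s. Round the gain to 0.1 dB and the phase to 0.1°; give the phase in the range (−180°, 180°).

At ω = 1765 rad/s:
zero (1 + j1765·0.002) = 1 + j3.53 → |·| ≈ 3.6689, ∠ ≈ 74.18°
pole (1 + j1765·0.25) = 1 + j441.25 → |·| ≈ 441.25, ∠ ≈ 89.87°
pole (1 + j1765·0.04) = 1 + j70.6 → |·| ≈ 70.607, ∠ ≈ 89.19°
|H| = 50 · 3.6689 / (441.25 · 70.607) ≈ 0.0058881
Gain = 20 log₁₀(0.0058881) ≈ -44.60 dB
∠H = (74.18°) − (89.87° + 89.19°) = -104.88°

-44.6 dB, -104.9°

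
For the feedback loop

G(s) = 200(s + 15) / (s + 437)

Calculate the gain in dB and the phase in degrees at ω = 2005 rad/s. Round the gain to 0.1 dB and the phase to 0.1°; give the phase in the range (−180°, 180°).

At s = jω = j2005:
zero (s+15): 15 + j2005 → |·| = √(15²+2005²) = √4020250 ≈ 2005.1, ∠ = arctan(2005/15) ≈ 89.57°
pole (s+437): 437 + j2005 → |·| = √(437²+2005²) = √4210994 ≈ 2052.1, ∠ = arctan(2005/437) ≈ 77.70°
|G| = 200 · 2005.1 / 2052.1 ≈ 195.42
Gain = 20 log₁₀(195.42) ≈ 45.82 dB
∠G = 89.57° − 77.70° = 11.87°

45.8 dB, 11.9°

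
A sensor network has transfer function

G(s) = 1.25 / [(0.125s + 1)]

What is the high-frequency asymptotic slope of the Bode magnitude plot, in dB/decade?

-20 dB/decade

Each pole contributes −20 dB/decade at high frequency; each zero contributes +20 dB/decade.
Net: 0 zero(s) − 1 pole(s) → -20 dB/decade.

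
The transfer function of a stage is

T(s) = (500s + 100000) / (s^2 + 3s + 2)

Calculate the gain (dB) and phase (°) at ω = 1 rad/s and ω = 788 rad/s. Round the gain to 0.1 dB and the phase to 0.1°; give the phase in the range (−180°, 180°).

ω = 1: 90.0 dB, -71.3°; ω = 788: -3.7 dB, -104.0°

Substitute s = j1:
Numerator: 500(j1) + 100000 = 100000 + j500
Denominator: (j1)^2 + 3(j1) + 2 = 1 + j3
|N| = √(100000² + 500²) ≈ 1e+05, ∠N ≈ 0.29°
|D| = √(1² + 3²) ≈ 3.1623, ∠D ≈ 71.57°
|T| = 1e+05 / 3.1623 ≈ 31623
Gain = 20 log₁₀(31623) ≈ 90.00 dB
∠T = 0.29° − 71.57° = -71.28°

Substitute s = j788:
Numerator: 500(j788) + 100000 = 100000 + j394000
Denominator: (j788)^2 + 3(j788) + 2 = -620942 + j2364
|N| = √(100000² + 394000²) ≈ 4.0649e+05, ∠N ≈ 75.76°
|D| = √(620942² + 2364²) ≈ 6.2095e+05, ∠D ≈ 179.78°
|T| = 4.0649e+05 / 6.2095e+05 ≈ 0.65463
Gain = 20 log₁₀(0.65463) ≈ -3.68 dB
∠T = 75.76° − 179.78° = -104.02°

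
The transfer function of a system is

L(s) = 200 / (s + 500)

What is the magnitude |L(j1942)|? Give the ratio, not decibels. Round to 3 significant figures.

0.0997

At s = jω = j1942:
pole (s+500): 500 + j1942 → |·| = √(500²+1942²) = √4021364 ≈ 2005.3, ∠ = arctan(1942/500) ≈ 75.56°
|L| = 200 / 2005.3 ≈ 0.099736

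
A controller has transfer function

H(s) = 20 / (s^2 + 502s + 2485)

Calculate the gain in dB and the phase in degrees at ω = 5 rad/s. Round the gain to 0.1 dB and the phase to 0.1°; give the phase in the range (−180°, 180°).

Substitute s = j5:
Numerator: 20 = 20 + j0
Denominator: (j5)^2 + 502(j5) + 2485 = 2460 + j2510
|N| = √(20² + 0²) ≈ 20, ∠N ≈ 0.00°
|D| = √(2460² + 2510²) ≈ 3514.5, ∠D ≈ 45.58°
|H| = 20 / 3514.5 ≈ 0.0056907
Gain = 20 log₁₀(0.0056907) ≈ -44.90 dB
∠H = 0.00° − 45.58° = -45.58°

-44.9 dB, -45.6°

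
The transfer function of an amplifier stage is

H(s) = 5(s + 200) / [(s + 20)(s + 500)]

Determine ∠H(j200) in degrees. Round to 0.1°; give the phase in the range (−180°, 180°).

-61.1°

At s = jω = j200:
zero (s+200): 200 + j200 → |·| = √(200²+200²) = √80000 ≈ 282.84, ∠ = arctan(200/200) ≈ 45.00°
pole (s+20): 20 + j200 → |·| = √(20²+200²) = √40400 ≈ 201, ∠ = arctan(200/20) ≈ 84.29°
pole (s+500): 500 + j200 → |·| = √(500²+200²) = √290000 ≈ 538.52, ∠ = arctan(200/500) ≈ 21.80°
∠H = 45.00° − 106.09° = -61.09°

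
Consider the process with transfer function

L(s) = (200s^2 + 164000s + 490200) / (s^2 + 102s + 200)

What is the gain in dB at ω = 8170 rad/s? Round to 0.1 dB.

Substitute s = j8170:
Numerator: 200(j8170)^2 + 164000(j8170) + 490200 = -13349289800 + j1339880000
Denominator: (j8170)^2 + 102(j8170) + 200 = -66748700 + j833340
|N| = √(13349289800² + 1339880000²) ≈ 1.3416e+10, ∠N ≈ 174.27°
|D| = √(66748700² + 833340²) ≈ 6.6754e+07, ∠D ≈ 179.28°
|L| = 1.3416e+10 / 6.6754e+07 ≈ 200.98
Gain = 20 log₁₀(200.98) ≈ 46.06 dB

46.1 dB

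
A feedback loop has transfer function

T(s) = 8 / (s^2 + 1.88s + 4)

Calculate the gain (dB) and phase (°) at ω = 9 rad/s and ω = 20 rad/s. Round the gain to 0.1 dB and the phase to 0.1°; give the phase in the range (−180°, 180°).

At s = jω = j9:
quadratic: (j9)² + 1.88·j9 + 4 = -77 + j16.92 → |·| ≈ 78.837, ∠ ≈ 167.61°
|T| = 8 / 78.837 ≈ 0.10148
Gain = 20 log₁₀(0.10148) ≈ -19.87 dB
∠T = 0.00° − 167.61° = -167.61°

At s = jω = j20:
quadratic: (j20)² + 1.88·j20 + 4 = -396 + j37.6 → |·| ≈ 397.78, ∠ ≈ 174.58°
|T| = 8 / 397.78 ≈ 0.020112
Gain = 20 log₁₀(0.020112) ≈ -33.93 dB
∠T = 0.00° − 174.58° = -174.58°

ω = 9: -19.9 dB, -167.6°; ω = 20: -33.9 dB, -174.6°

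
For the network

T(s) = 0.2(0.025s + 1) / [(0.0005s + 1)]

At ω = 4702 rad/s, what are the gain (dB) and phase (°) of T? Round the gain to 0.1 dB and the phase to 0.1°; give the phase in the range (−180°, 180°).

19.3 dB, 22.6°

At ω = 4702 rad/s:
zero (1 + j4702·0.025) = 1 + j117.55 → |·| ≈ 117.55, ∠ ≈ 89.51°
pole (1 + j4702·0.0005) = 1 + j2.351 → |·| ≈ 2.5548, ∠ ≈ 66.96°
|T| = 0.2 · 117.55 / (2.5548) ≈ 9.2023
Gain = 20 log₁₀(9.2023) ≈ 19.28 dB
∠T = (89.51°) − (66.96°) = 22.55°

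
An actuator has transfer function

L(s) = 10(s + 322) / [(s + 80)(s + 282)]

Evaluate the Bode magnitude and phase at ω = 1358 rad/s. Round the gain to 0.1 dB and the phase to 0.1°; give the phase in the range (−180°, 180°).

-42.6 dB, -88.2°

At s = jω = j1358:
zero (s+322): 322 + j1358 → |·| = √(322²+1358²) = √1947848 ≈ 1395.7, ∠ = arctan(1358/322) ≈ 76.66°
pole (s+80): 80 + j1358 → |·| = √(80²+1358²) = √1850564 ≈ 1360.4, ∠ = arctan(1358/80) ≈ 86.63°
pole (s+282): 282 + j1358 → |·| = √(282²+1358²) = √1923688 ≈ 1387, ∠ = arctan(1358/282) ≈ 78.27°
|L| = 10 · 1395.7 / 1.8869e+06 ≈ 0.0073968
Gain = 20 log₁₀(0.0073968) ≈ -42.62 dB
∠L = 76.66° − 164.90° = -88.24°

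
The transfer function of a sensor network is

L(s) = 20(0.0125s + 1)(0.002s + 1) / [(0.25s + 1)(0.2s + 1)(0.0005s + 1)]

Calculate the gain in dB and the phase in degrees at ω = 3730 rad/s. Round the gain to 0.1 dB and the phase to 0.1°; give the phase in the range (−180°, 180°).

At ω = 3730 rad/s:
zero (1 + j3730·0.0125) = 1 + j46.625 → |·| ≈ 46.636, ∠ ≈ 88.77°
zero (1 + j3730·0.002) = 1 + j7.46 → |·| ≈ 7.5267, ∠ ≈ 82.37°
pole (1 + j3730·0.25) = 1 + j932.5 → |·| ≈ 932.5, ∠ ≈ 89.94°
pole (1 + j3730·0.2) = 1 + j746 → |·| ≈ 746, ∠ ≈ 89.92°
pole (1 + j3730·0.0005) = 1 + j1.865 → |·| ≈ 2.1162, ∠ ≈ 61.80°
|L| = 20 · 46.636 · 7.5267 / (932.5 · 746 · 2.1162) ≈ 0.0047688
Gain = 20 log₁₀(0.0047688) ≈ -46.43 dB
∠L = (88.77° + 82.37°) − (89.94° + 89.92° + 61.80°) = -70.52°

-46.4 dB, -70.5°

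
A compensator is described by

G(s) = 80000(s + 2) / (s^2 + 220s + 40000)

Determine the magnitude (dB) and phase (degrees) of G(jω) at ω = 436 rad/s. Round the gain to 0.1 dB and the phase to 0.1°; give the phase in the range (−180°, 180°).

At s = jω = j436:
zero (s+2): 2 + j436 → |·| = √(2²+436²) = √190100 ≈ 436, ∠ = arctan(436/2) ≈ 89.74°
quadratic: (j436)² + 220·j436 + 40000 = -150096 + j95920 → |·| ≈ 1.7813e+05, ∠ ≈ 147.42°
|G| = 80000 · 436 / 1.7813e+05 ≈ 195.81
Gain = 20 log₁₀(195.81) ≈ 45.84 dB
∠G = 89.74° − 147.42° = -57.68°

45.8 dB, -57.7°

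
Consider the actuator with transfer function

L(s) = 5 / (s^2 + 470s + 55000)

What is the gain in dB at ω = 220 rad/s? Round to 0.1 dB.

-86.3 dB

Substitute s = j220:
Numerator: 5 = 5 + j0
Denominator: (j220)^2 + 470(j220) + 55000 = 6600 + j103400
|N| = √(5² + 0²) ≈ 5, ∠N ≈ 0.00°
|D| = √(6600² + 103400²) ≈ 1.0361e+05, ∠D ≈ 86.35°
|L| = 5 / 1.0361e+05 ≈ 4.8258e-05
Gain = 20 log₁₀(4.8258e-05) ≈ -86.33 dB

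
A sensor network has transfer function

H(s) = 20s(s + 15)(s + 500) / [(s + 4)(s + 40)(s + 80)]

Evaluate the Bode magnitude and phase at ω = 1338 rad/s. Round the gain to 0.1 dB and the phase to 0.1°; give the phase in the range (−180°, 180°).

26.6 dB, -15.8°

At s = jω = j1338:
zero (s+15): 15 + j1338 → |·| = √(15²+1338²) = √1790469 ≈ 1338.1, ∠ = arctan(1338/15) ≈ 89.36°
zero (s+500): 500 + j1338 → |·| = √(500²+1338²) = √2040244 ≈ 1428.4, ∠ = arctan(1338/500) ≈ 69.51°
zero at origin: s = j1338 → |·| = 1338, ∠ = 90.00°
pole (s+4): 4 + j1338 → |·| = √(4²+1338²) = √1790260 ≈ 1338, ∠ = arctan(1338/4) ≈ 89.83°
pole (s+40): 40 + j1338 → |·| = √(40²+1338²) = √1791844 ≈ 1338.6, ∠ = arctan(1338/40) ≈ 88.29°
pole (s+80): 80 + j1338 → |·| = √(80²+1338²) = √1796644 ≈ 1340.4, ∠ = arctan(1338/80) ≈ 86.58°
|H| = 20 · 2.5574e+09 / 2.4007e+09 ≈ 21.305
Gain = 20 log₁₀(21.305) ≈ 26.57 dB
∠H = 248.87° − 264.70° = -15.83°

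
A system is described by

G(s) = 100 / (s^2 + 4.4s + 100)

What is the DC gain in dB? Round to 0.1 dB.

0.0 dB

G(0) = 100 / 100 = 1
20 log₁₀(1) ≈ 0.00 dB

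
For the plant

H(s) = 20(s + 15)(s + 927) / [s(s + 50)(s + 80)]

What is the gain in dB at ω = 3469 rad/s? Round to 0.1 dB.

-44.5 dB

At s = jω = j3469:
zero (s+15): 15 + j3469 → |·| = √(15²+3469²) = √12034186 ≈ 3469, ∠ = arctan(3469/15) ≈ 89.75°
zero (s+927): 927 + j3469 → |·| = √(927²+3469²) = √12893290 ≈ 3590.7, ∠ = arctan(3469/927) ≈ 75.04°
pole (s+50): 50 + j3469 → |·| = √(50²+3469²) = √12036461 ≈ 3469.4, ∠ = arctan(3469/50) ≈ 89.17°
pole (s+80): 80 + j3469 → |·| = √(80²+3469²) = √12040361 ≈ 3469.9, ∠ = arctan(3469/80) ≈ 88.68°
pole at origin: |s| = 3469, ∠ = 90.00° (in denominator)
|H| = 20 · 1.2456e+07 / 4.1761e+10 ≈ 0.0059654
Gain = 20 log₁₀(0.0059654) ≈ -44.49 dB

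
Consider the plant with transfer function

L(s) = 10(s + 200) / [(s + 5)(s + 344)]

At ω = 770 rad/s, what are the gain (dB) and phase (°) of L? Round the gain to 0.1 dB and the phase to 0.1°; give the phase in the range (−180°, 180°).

-38.2 dB, -80.1°

At s = jω = j770:
zero (s+200): 200 + j770 → |·| = √(200²+770²) = √632900 ≈ 795.55, ∠ = arctan(770/200) ≈ 75.44°
pole (s+5): 5 + j770 → |·| = √(5²+770²) = √592925 ≈ 770.02, ∠ = arctan(770/5) ≈ 89.63°
pole (s+344): 344 + j770 → |·| = √(344²+770²) = √711236 ≈ 843.35, ∠ = arctan(770/344) ≈ 65.93°
|L| = 10 · 795.55 / 6.494e+05 ≈ 0.012251
Gain = 20 log₁₀(0.012251) ≈ -38.24 dB
∠L = 75.44° − 155.56° = -80.12°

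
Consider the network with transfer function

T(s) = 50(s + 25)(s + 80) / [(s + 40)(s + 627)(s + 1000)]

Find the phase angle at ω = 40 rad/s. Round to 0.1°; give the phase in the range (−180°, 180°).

At s = jω = j40:
zero (s+25): 25 + j40 → |·| = √(25²+40²) = √2225 ≈ 47.17, ∠ = arctan(40/25) ≈ 57.99°
zero (s+80): 80 + j40 → |·| = √(80²+40²) = √8000 ≈ 89.443, ∠ = arctan(40/80) ≈ 26.57°
pole (s+40): 40 + j40 → |·| = √(40²+40²) = √3200 ≈ 56.569, ∠ = arctan(40/40) ≈ 45.00°
pole (s+627): 627 + j40 → |·| = √(627²+40²) = √394729 ≈ 628.27, ∠ = arctan(40/627) ≈ 3.65°
pole (s+1000): 1000 + j40 → |·| = √(1000²+40²) = √1001600 ≈ 1000.8, ∠ = arctan(40/1000) ≈ 2.29°
∠T = 84.56° − 50.94° = 33.62°

33.6°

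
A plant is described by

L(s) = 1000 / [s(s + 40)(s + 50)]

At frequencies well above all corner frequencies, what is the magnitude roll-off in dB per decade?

-60 dB/decade

Each pole contributes −20 dB/decade at high frequency; each zero contributes +20 dB/decade.
Net: 0 zero(s) − 3 pole(s) → -60 dB/decade.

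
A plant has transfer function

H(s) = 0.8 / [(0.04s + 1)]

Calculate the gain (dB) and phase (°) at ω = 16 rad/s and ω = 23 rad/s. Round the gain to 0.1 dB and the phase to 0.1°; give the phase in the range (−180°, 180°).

At ω = 16 rad/s:
pole (1 + j16·0.04) = 1 + j0.64 → |·| ≈ 1.1873, ∠ ≈ 32.62°
|H| = 0.8 · 1 / (1.1873) ≈ 0.6738
Gain = 20 log₁₀(0.6738) ≈ -3.43 dB
∠H = (0°) − (32.62°) = -32.62°

At ω = 23 rad/s:
pole (1 + j23·0.04) = 1 + j0.92 → |·| ≈ 1.3588, ∠ ≈ 42.61°
|H| = 0.8 · 1 / (1.3588) ≈ 0.58875
Gain = 20 log₁₀(0.58875) ≈ -4.60 dB
∠H = (0°) − (42.61°) = -42.61°

ω = 16: -3.4 dB, -32.6°; ω = 23: -4.6 dB, -42.6°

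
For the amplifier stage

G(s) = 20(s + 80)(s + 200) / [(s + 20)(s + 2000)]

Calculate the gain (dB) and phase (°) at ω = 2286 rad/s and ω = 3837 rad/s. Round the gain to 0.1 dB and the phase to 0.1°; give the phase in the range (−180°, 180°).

At s = jω = j2286:
zero (s+80): 80 + j2286 → |·| = √(80²+2286²) = √5232196 ≈ 2287.4, ∠ = arctan(2286/80) ≈ 88.00°
zero (s+200): 200 + j2286 → |·| = √(200²+2286²) = √5265796 ≈ 2294.7, ∠ = arctan(2286/200) ≈ 85.00°
pole (s+20): 20 + j2286 → |·| = √(20²+2286²) = √5226196 ≈ 2286.1, ∠ = arctan(2286/20) ≈ 89.50°
pole (s+2000): 2000 + j2286 → |·| = √(2000²+2286²) = √9225796 ≈ 3037.4, ∠ = arctan(2286/2000) ≈ 48.82°
|G| = 20 · 5.2489e+06 / 6.9438e+06 ≈ 15.118
Gain = 20 log₁₀(15.118) ≈ 23.59 dB
∠G = 173.00° − 138.32° = 34.68°

At s = jω = j3837:
zero (s+80): 80 + j3837 → |·| = √(80²+3837²) = √14728969 ≈ 3837.8, ∠ = arctan(3837/80) ≈ 88.81°
zero (s+200): 200 + j3837 → |·| = √(200²+3837²) = √14762569 ≈ 3842.2, ∠ = arctan(3837/200) ≈ 87.02°
pole (s+20): 20 + j3837 → |·| = √(20²+3837²) = √14722969 ≈ 3837.1, ∠ = arctan(3837/20) ≈ 89.70°
pole (s+2000): 2000 + j3837 → |·| = √(2000²+3837²) = √18722569 ≈ 4327, ∠ = arctan(3837/2000) ≈ 62.47°
|G| = 20 · 1.4746e+07 / 1.6603e+07 ≈ 17.763
Gain = 20 log₁₀(17.763) ≈ 24.99 dB
∠G = 175.83° − 152.17° = 23.66°

ω = 2286: 23.6 dB, 34.7°; ω = 3837: 25.0 dB, 23.7°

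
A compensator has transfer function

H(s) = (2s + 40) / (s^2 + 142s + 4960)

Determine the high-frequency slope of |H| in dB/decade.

Each pole contributes −20 dB/decade at high frequency; each zero contributes +20 dB/decade.
Net: 1 zero(s) − 2 pole(s) → -20 dB/decade.

-20 dB/decade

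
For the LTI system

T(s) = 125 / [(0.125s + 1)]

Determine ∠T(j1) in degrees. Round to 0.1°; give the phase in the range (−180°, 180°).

At ω = 1 rad/s:
pole (1 + j1·0.125) = 1 + j0.125 → |·| ≈ 1.0078, ∠ ≈ 7.13°
∠T = (0°) − (7.13°) = -7.13°

-7.1°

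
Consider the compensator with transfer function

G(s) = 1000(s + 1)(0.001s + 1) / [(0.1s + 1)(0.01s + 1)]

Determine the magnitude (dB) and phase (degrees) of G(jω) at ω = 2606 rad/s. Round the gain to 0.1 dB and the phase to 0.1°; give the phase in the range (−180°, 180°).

At ω = 2606 rad/s:
zero (1 + j2606·1) = 1 + j2606 → |·| ≈ 2606, ∠ ≈ 89.98°
zero (1 + j2606·0.001) = 1 + j2.606 → |·| ≈ 2.7913, ∠ ≈ 69.01°
pole (1 + j2606·0.1) = 1 + j260.6 → |·| ≈ 260.6, ∠ ≈ 89.78°
pole (1 + j2606·0.01) = 1 + j26.06 → |·| ≈ 26.079, ∠ ≈ 87.80°
|G| = 1000 · 2606 · 2.7913 / (260.6 · 26.079) ≈ 1070.3
Gain = 20 log₁₀(1070.3) ≈ 60.59 dB
∠G = (89.98° + 69.01°) − (89.78° + 87.80°) = -18.59°

60.6 dB, -18.6°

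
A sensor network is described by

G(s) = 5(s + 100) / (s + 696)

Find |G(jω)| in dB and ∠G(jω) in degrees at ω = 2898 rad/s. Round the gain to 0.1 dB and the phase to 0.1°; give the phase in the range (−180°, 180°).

13.7 dB, 11.5°

At s = jω = j2898:
zero (s+100): 100 + j2898 → |·| = √(100²+2898²) = √8408404 ≈ 2899.7, ∠ = arctan(2898/100) ≈ 88.02°
pole (s+696): 696 + j2898 → |·| = √(696²+2898²) = √8882820 ≈ 2980.4, ∠ = arctan(2898/696) ≈ 76.50°
|G| = 5 · 2899.7 / 2980.4 ≈ 4.8646
Gain = 20 log₁₀(4.8646) ≈ 13.74 dB
∠G = 88.02° − 76.50° = 11.52°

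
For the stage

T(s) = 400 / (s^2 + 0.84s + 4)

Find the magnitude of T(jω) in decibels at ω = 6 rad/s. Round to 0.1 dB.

At s = jω = j6:
quadratic: (j6)² + 0.84·j6 + 4 = -32 + j5.04 → |·| ≈ 32.394, ∠ ≈ 171.05°
|T| = 400 / 32.394 ≈ 12.348
Gain = 20 log₁₀(12.348) ≈ 21.83 dB

21.8 dB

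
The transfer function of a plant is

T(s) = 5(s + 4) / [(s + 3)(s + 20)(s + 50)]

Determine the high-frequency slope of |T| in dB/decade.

-40 dB/decade

Each pole contributes −20 dB/decade at high frequency; each zero contributes +20 dB/decade.
Net: 1 zero(s) − 3 pole(s) → -40 dB/decade.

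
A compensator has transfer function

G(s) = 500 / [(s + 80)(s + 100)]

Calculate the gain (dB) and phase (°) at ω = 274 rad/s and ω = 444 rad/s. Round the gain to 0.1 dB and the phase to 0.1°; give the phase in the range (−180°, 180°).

ω = 274: -44.4 dB, -143.7°; ω = 444: -52.3 dB, -157.1°

At s = jω = j274:
pole (s+80): 80 + j274 → |·| = √(80²+274²) = √81476 ≈ 285.44, ∠ = arctan(274/80) ≈ 73.72°
pole (s+100): 100 + j274 → |·| = √(100²+274²) = √85076 ≈ 291.68, ∠ = arctan(274/100) ≈ 69.95°
|G| = 500 / 83257 ≈ 0.0060055
Gain = 20 log₁₀(0.0060055) ≈ -44.43 dB
∠G = 0.00° − 143.67° = -143.67°

At s = jω = j444:
pole (s+80): 80 + j444 → |·| = √(80²+444²) = √203536 ≈ 451.15, ∠ = arctan(444/80) ≈ 79.79°
pole (s+100): 100 + j444 → |·| = √(100²+444²) = √207136 ≈ 455.12, ∠ = arctan(444/100) ≈ 77.31°
|G| = 500 / 2.0533e+05 ≈ 0.0024351
Gain = 20 log₁₀(0.0024351) ≈ -52.27 dB
∠G = 0.00° − 157.10° = -157.10°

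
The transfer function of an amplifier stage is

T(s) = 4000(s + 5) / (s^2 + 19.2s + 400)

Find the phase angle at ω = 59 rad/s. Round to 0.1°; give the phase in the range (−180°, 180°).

-74.7°

At s = jω = j59:
zero (s+5): 5 + j59 → |·| = √(5²+59²) = √3506 ≈ 59.211, ∠ = arctan(59/5) ≈ 85.16°
quadratic: (j59)² + 19.2·j59 + 400 = -3081 + j1132.8 → |·| ≈ 3282.7, ∠ ≈ 159.81°
∠T = 85.16° − 159.81° = -74.65°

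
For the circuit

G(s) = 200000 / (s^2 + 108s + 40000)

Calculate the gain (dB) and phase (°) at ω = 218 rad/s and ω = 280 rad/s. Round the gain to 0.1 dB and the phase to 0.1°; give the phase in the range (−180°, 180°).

ω = 218: 18.2 dB, -107.7°; ω = 280: 12.2 dB, -141.8°

At s = jω = j218:
quadratic: (j218)² + 108·j218 + 40000 = -7524 + j23544 → |·| ≈ 24717, ∠ ≈ 107.72°
|G| = 200000 / 24717 ≈ 8.0916
Gain = 20 log₁₀(8.0916) ≈ 18.16 dB
∠G = 0.00° − 107.72° = -107.72°

At s = jω = j280:
quadratic: (j280)² + 108·j280 + 40000 = -38400 + j30240 → |·| ≈ 48878, ∠ ≈ 141.78°
|G| = 200000 / 48878 ≈ 4.0918
Gain = 20 log₁₀(4.0918) ≈ 12.24 dB
∠G = 0.00° − 141.78° = -141.78°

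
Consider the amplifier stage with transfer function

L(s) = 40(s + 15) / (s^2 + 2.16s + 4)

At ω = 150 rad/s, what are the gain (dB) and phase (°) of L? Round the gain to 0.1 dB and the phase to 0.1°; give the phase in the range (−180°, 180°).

At s = jω = j150:
zero (s+15): 15 + j150 → |·| = √(15²+150²) = √22725 ≈ 150.75, ∠ = arctan(150/15) ≈ 84.29°
quadratic: (j150)² + 2.16·j150 + 4 = -22496 + j324 → |·| ≈ 22498, ∠ ≈ 179.17°
|L| = 40 · 150.75 / 22498 ≈ 0.26802
Gain = 20 log₁₀(0.26802) ≈ -11.44 dB
∠L = 84.29° − 179.17° = -94.88°

-11.4 dB, -94.9°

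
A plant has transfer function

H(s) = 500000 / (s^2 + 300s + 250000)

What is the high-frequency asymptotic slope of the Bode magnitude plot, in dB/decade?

-40 dB/decade

Each pole contributes −20 dB/decade at high frequency; each zero contributes +20 dB/decade.
Net: 0 zero(s) − 2 pole(s) → -40 dB/decade.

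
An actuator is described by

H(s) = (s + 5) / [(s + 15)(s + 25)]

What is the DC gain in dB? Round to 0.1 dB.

H(0) = 1·5 / (15·25) ≈ 0.013333
20 log₁₀(0.013333) ≈ -37.50 dB

-37.5 dB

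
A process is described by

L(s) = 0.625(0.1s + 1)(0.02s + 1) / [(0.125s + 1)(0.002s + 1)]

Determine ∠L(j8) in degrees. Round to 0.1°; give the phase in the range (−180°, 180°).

At ω = 8 rad/s:
zero (1 + j8·0.1) = 1 + j0.8 → |·| ≈ 1.2806, ∠ ≈ 38.66°
zero (1 + j8·0.02) = 1 + j0.16 → |·| ≈ 1.0127, ∠ ≈ 9.09°
pole (1 + j8·0.125) = 1 + j1 → |·| ≈ 1.4142, ∠ ≈ 45.00°
pole (1 + j8·0.002) = 1 + j0.016 → |·| ≈ 1.0001, ∠ ≈ 0.92°
∠L = (38.66° + 9.09°) − (45.00° + 0.92°) = 1.83°

1.8°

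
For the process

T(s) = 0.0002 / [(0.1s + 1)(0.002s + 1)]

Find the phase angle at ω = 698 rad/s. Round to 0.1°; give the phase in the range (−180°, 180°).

At ω = 698 rad/s:
pole (1 + j698·0.1) = 1 + j69.8 → |·| ≈ 69.807, ∠ ≈ 89.18°
pole (1 + j698·0.002) = 1 + j1.396 → |·| ≈ 1.7172, ∠ ≈ 54.38°
∠T = (0°) − (89.18° + 54.38°) = -143.56°

-143.6°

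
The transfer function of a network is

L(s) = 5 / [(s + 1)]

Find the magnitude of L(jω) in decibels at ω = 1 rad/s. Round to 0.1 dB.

11.0 dB

At ω = 1 rad/s:
pole (1 + j1·1) = 1 + j1 → |·| ≈ 1.4142, ∠ ≈ 45.00°
|L| = 5 · 1 / (1.4142) ≈ 3.5356
Gain = 20 log₁₀(3.5356) ≈ 10.97 dB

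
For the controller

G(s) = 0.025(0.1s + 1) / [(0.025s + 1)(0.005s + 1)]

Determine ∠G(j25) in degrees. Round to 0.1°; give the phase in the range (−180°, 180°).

29.1°

At ω = 25 rad/s:
zero (1 + j25·0.1) = 1 + j2.5 → |·| ≈ 2.6926, ∠ ≈ 68.20°
pole (1 + j25·0.025) = 1 + j0.625 → |·| ≈ 1.1792, ∠ ≈ 32.01°
pole (1 + j25·0.005) = 1 + j0.125 → |·| ≈ 1.0078, ∠ ≈ 7.13°
∠G = (68.20°) − (32.01° + 7.13°) = 29.06°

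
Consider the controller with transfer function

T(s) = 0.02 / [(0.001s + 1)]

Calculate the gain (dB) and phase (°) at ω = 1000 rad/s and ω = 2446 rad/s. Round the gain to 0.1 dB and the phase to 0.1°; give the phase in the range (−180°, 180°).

ω = 1000: -37.0 dB, -45.0°; ω = 2446: -42.4 dB, -67.8°

At ω = 1000 rad/s:
pole (1 + j1000·0.001) = 1 + j1 → |·| ≈ 1.4142, ∠ ≈ 45.00°
|T| = 0.02 · 1 / (1.4142) ≈ 0.014142
Gain = 20 log₁₀(0.014142) ≈ -36.99 dB
∠T = (0°) − (45.00°) = -45.00°

At ω = 2446 rad/s:
pole (1 + j2446·0.001) = 1 + j2.446 → |·| ≈ 2.6425, ∠ ≈ 67.76°
|T| = 0.02 · 1 / (2.6425) ≈ 0.0075686
Gain = 20 log₁₀(0.0075686) ≈ -42.42 dB
∠T = (0°) − (67.76°) = -67.76°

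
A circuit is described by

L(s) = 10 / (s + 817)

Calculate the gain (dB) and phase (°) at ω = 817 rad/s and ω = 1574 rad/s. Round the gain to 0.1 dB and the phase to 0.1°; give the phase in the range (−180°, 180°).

ω = 817: -41.3 dB, -45.0°; ω = 1574: -45.0 dB, -62.6°

Substitute s = j817:
Numerator: 10 = 10 + j0
Denominator: (j817) + 817 = 817 + j817
|N| = √(10² + 0²) ≈ 10, ∠N ≈ 0.00°
|D| = √(817² + 817²) ≈ 1155.4, ∠D ≈ 45.00°
|L| = 10 / 1155.4 ≈ 0.008655
Gain = 20 log₁₀(0.008655) ≈ -41.25 dB
∠L = 0.00° − 45.00° = -45.00°

Substitute s = j1574:
Numerator: 10 = 10 + j0
Denominator: (j1574) + 817 = 817 + j1574
|N| = √(10² + 0²) ≈ 10, ∠N ≈ 0.00°
|D| = √(817² + 1574²) ≈ 1773.4, ∠D ≈ 62.57°
|L| = 10 / 1773.4 ≈ 0.0056389
Gain = 20 log₁₀(0.0056389) ≈ -44.98 dB
∠L = 0.00° − 62.57° = -62.57°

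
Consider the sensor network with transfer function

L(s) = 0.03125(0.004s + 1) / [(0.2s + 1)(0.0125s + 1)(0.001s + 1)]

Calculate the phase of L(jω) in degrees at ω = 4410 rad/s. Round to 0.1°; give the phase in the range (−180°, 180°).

-169.4°

At ω = 4410 rad/s:
zero (1 + j4410·0.004) = 1 + j17.64 → |·| ≈ 17.668, ∠ ≈ 86.76°
pole (1 + j4410·0.2) = 1 + j882 → |·| ≈ 882, ∠ ≈ 89.94°
pole (1 + j4410·0.0125) = 1 + j55.125 → |·| ≈ 55.134, ∠ ≈ 88.96°
pole (1 + j4410·0.001) = 1 + j4.41 → |·| ≈ 4.522, ∠ ≈ 77.22°
∠L = (86.76°) − (89.94° + 88.96° + 77.22°) = -169.36°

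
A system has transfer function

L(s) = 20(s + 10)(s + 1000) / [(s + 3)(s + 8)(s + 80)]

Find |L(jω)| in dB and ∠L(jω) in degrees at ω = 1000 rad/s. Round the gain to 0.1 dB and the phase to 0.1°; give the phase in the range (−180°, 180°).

-31.0 dB, -130.4°

At s = jω = j1000:
zero (s+10): 10 + j1000 → |·| = √(10²+1000²) = √1000100 ≈ 1000, ∠ = arctan(1000/10) ≈ 89.43°
zero (s+1000): 1000 + j1000 → |·| = √(1000²+1000²) = √2000000 ≈ 1414.2, ∠ = arctan(1000/1000) ≈ 45.00°
pole (s+3): 3 + j1000 → |·| = √(3²+1000²) = √1000009 ≈ 1000, ∠ = arctan(1000/3) ≈ 89.83°
pole (s+8): 8 + j1000 → |·| = √(8²+1000²) = √1000064 ≈ 1000, ∠ = arctan(1000/8) ≈ 89.54°
pole (s+80): 80 + j1000 → |·| = √(80²+1000²) = √1006400 ≈ 1003.2, ∠ = arctan(1000/80) ≈ 85.43°
|L| = 20 · 1.4142e+06 / 1.0032e+09 ≈ 0.028194
Gain = 20 log₁₀(0.028194) ≈ -31.00 dB
∠L = 134.43° − 264.80° = -130.37°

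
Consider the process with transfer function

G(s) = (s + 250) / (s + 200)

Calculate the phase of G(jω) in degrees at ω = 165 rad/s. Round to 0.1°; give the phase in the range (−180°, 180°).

Substitute s = j165:
Numerator: (j165) + 250 = 250 + j165
Denominator: (j165) + 200 = 200 + j165
|N| = √(250² + 165²) ≈ 299.54, ∠N ≈ 33.42°
|D| = √(200² + 165²) ≈ 259.28, ∠D ≈ 39.52°
∠G = 33.42° − 39.52° = -6.10°

-6.1°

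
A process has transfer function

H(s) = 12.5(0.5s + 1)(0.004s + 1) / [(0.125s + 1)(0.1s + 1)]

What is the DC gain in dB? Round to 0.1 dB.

H(0) = 12.5 · 1 / 1 = 12.5
20 log₁₀(12.5) ≈ 21.94 dB

21.9 dB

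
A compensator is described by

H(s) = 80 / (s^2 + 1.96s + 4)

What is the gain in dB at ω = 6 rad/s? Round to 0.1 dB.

At s = jω = j6:
quadratic: (j6)² + 1.96·j6 + 4 = -32 + j11.76 → |·| ≈ 34.092, ∠ ≈ 159.82°
|H| = 80 / 34.092 ≈ 2.3466
Gain = 20 log₁₀(2.3466) ≈ 7.41 dB

7.4 dB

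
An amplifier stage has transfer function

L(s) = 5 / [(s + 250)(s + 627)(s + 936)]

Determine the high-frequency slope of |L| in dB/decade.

-60 dB/decade

Each pole contributes −20 dB/decade at high frequency; each zero contributes +20 dB/decade.
Net: 0 zero(s) − 3 pole(s) → -60 dB/decade.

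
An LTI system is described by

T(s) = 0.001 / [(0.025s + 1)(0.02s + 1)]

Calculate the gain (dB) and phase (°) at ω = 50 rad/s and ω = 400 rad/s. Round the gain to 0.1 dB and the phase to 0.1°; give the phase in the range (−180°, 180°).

At ω = 50 rad/s:
pole (1 + j50·0.025) = 1 + j1.25 → |·| ≈ 1.6008, ∠ ≈ 51.34°
pole (1 + j50·0.02) = 1 + j1 → |·| ≈ 1.4142, ∠ ≈ 45.00°
|T| = 0.001 · 1 / (1.6008 · 1.4142) ≈ 0.00044173
Gain = 20 log₁₀(0.00044173) ≈ -67.10 dB
∠T = (0°) − (51.34° + 45.00°) = -96.34°

At ω = 400 rad/s:
pole (1 + j400·0.025) = 1 + j10 → |·| ≈ 10.05, ∠ ≈ 84.29°
pole (1 + j400·0.02) = 1 + j8 → |·| ≈ 8.0623, ∠ ≈ 82.87°
|T| = 0.001 · 1 / (10.05 · 8.0623) ≈ 1.2342e-05
Gain = 20 log₁₀(1.2342e-05) ≈ -98.17 dB
∠T = (0°) − (84.29° + 82.87°) = -167.16°

ω = 50: -67.1 dB, -96.3°; ω = 400: -98.2 dB, -167.2°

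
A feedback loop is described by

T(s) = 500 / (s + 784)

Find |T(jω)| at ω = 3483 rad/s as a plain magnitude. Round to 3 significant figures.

0.140

At s = jω = j3483:
pole (s+784): 784 + j3483 → |·| = √(784²+3483²) = √12745945 ≈ 3570.1, ∠ = arctan(3483/784) ≈ 77.31°
|T| = 500 / 3570.1 ≈ 0.14005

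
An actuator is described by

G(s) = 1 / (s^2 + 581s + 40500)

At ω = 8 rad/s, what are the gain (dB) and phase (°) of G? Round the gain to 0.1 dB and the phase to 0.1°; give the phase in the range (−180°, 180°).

Substitute s = j8:
Numerator: 1 = 1 + j0
Denominator: (j8)^2 + 581(j8) + 40500 = 40436 + j4648
|N| = √(1² + 0²) ≈ 1, ∠N ≈ 0.00°
|D| = √(40436² + 4648²) ≈ 40702, ∠D ≈ 6.56°
|G| = 1 / 40702 ≈ 2.4569e-05
Gain = 20 log₁₀(2.4569e-05) ≈ -92.19 dB
∠G = 0.00° − 6.56° = -6.56°

-92.2 dB, -6.6°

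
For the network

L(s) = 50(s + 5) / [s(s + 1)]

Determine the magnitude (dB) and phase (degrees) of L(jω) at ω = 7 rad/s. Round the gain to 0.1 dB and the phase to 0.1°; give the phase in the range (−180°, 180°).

18.8 dB, -117.4°

At s = jω = j7:
zero (s+5): 5 + j7 → |·| = √(5²+7²) = √74 ≈ 8.6023, ∠ = arctan(7/5) ≈ 54.46°
pole (s+1): 1 + j7 → |·| = √(1²+7²) = √50 ≈ 7.0711, ∠ = arctan(7/1) ≈ 81.87°
pole at origin: |s| = 7, ∠ = 90.00° (in denominator)
|L| = 50 · 8.6023 / 49.498 ≈ 8.6895
Gain = 20 log₁₀(8.6895) ≈ 18.78 dB
∠L = 54.46° − 171.87° = -117.41°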